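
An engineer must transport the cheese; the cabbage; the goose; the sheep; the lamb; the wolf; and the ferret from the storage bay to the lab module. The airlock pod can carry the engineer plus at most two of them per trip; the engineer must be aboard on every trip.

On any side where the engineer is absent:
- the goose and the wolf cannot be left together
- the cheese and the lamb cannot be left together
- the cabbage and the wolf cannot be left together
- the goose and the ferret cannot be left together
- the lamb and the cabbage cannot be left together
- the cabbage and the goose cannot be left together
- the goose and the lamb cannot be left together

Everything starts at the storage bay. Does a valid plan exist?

No

Whatever the first load, the items left behind include a forbidden pair without the engineer. No opening move is safe, so no plan exists.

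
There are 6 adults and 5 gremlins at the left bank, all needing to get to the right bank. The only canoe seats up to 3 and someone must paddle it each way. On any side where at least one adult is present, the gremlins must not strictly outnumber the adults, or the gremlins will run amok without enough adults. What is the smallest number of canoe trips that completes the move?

9

Counting alone: each trip to the right bank takes at most 3 across and each return brings at least 1 back, so after t trips out (and t−1 returns) at most 3t − (t−1) of the 11 are across; that first reaches 11 at t = 5, so at least 9 crossings are needed.
The plan below uses exactly 9 crossings, so it is optimal:
1. 3 gremlins → the right bank.  (the left bank: 6A 2G; the right bank: 0A 3G)
2. 1 gremlin ← the left bank.  (the left bank: 6A 3G; the right bank: 0A 2G)
3. 3 adults → the right bank.  (the left bank: 3A 3G; the right bank: 3A 2G)
4. 1 adult ← the left bank.  (the left bank: 4A 3G; the right bank: 2A 2G)
5. 2 adults and 1 gremlin → the right bank.  (the left bank: 2A 2G; the right bank: 4A 3G)
6. 1 adult ← the left bank.  (the left bank: 3A 2G; the right bank: 3A 3G)
7. 2 adults and 1 gremlin → the right bank.  (the left bank: 1A 1G; the right bank: 5A 4G)
8. 1 adult ← the left bank.  (the left bank: 2A 1G; the right bank: 4A 4G)
9. 2 adults and 1 gremlin → the right bank.  (the left bank: 0A 0G; the right bank: 6A 5G)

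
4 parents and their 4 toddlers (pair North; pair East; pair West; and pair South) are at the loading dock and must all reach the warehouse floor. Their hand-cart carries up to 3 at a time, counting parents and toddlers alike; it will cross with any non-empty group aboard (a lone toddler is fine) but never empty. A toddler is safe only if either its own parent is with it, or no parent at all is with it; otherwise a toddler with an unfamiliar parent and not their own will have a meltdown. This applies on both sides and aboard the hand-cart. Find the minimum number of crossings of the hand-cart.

9

Counting alone: each trip to the warehouse floor takes at most 3 across and each return brings at least 1 back, so after t trips out (and t−1 returns) at most 3t − (t−1) of the 8 are across; that first reaches 8 at t = 4, so at least 7 crossings are needed.
The safety rule pushes this higher. Following every safe sequence of crossings, the most of the 8 that can be at the warehouse floor as the hand-cart arrives there on crossing 7 is 7 — never all 8.
So no plan with fewer than 9 crossings exists, and this one achieves 9:
1. parent North and toddler North cross → the warehouse floor.
2. parent North crosses ← the loading dock.
3. parent East, parent North, and toddler East cross → the warehouse floor.
4. parent North and toddler North cross ← the loading dock.
5. parent North, parent South, and parent West cross → the warehouse floor.
6. toddler East crosses ← the loading dock.
7. toddler East and toddler North cross → the warehouse floor.
8. toddler North crosses ← the loading dock.
9. toddler North, toddler South, and toddler West cross → the warehouse floor.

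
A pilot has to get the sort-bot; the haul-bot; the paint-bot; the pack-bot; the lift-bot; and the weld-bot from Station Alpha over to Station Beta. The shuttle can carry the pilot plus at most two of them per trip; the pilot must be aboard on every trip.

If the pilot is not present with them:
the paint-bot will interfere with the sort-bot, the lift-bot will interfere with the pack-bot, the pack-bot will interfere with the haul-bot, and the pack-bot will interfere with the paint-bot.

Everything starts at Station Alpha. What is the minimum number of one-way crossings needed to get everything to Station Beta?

7

Counting alone: the pilot can take at most 2 across per trip to Station Beta, so moving all 6 needs at least 3 loaded trips out, with a return between consecutive ones — at least 5 crossings.
The safety rule pushes this higher. Following every safe sequence of crossings, the most of the 6 that can be at Station Beta as the shuttle arrives there on crossing 5 is 5 — never all 6.
So no plan with fewer than 7 crossings exists, and this one achieves 7:
1. Pilot goes to Station Beta with the pack-bot and the sort-bot.  [Station Alpha: the haul-bot, the lift-bot, the paint-bot, the weld-bot | Station Beta: the pack-bot, the sort-bot]
2. Pilot goes back to Station Alpha alone.  [Station Alpha: the haul-bot, the lift-bot, the paint-bot, the weld-bot | Station Beta: the pack-bot, the sort-bot]
3. Pilot goes to Station Beta with the weld-bot.  [Station Alpha: the haul-bot, the lift-bot, the paint-bot | Station Beta: the pack-bot, the sort-bot, the weld-bot]
4. Pilot goes back to Station Alpha alone.  [Station Alpha: the haul-bot, the lift-bot, the paint-bot | Station Beta: the pack-bot, the sort-bot, the weld-bot]
5. Pilot goes to Station Beta with the haul-bot and the lift-bot.  [Station Alpha: the paint-bot | Station Beta: the haul-bot, the lift-bot, the pack-bot, the sort-bot, the weld-bot]
6. Pilot goes back to Station Alpha with the pack-bot.  [Station Alpha: the pack-bot, the paint-bot | Station Beta: the haul-bot, the lift-bot, the sort-bot, the weld-bot]
7. Pilot goes to Station Beta with the pack-bot and the paint-bot.  [Station Alpha: — | Station Beta: the haul-bot, the lift-bot, the pack-bot, the paint-bot, the sort-bot, the weld-bot]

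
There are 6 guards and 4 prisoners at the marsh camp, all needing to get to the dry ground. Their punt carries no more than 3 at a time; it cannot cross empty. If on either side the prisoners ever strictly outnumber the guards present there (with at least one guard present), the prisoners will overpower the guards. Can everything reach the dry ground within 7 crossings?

No

Counting alone: each trip to the dry ground takes at most 3 across and each return brings at least 1 back, so after t trips out (and t−1 returns) at most 3t − (t−1) of the 10 are across; that first reaches 10 at t = 5, so at least 9 crossings are needed.
Since 7 < 9, 7 crossings cannot be enough. (The shortest complete plan in fact takes 9:)
1. 2 prisoners → the dry ground.  (the marsh camp: 6G 2P; the dry ground: 0G 2P)
2. 1 prisoner ← the marsh camp.  (the marsh camp: 6G 3P; the dry ground: 0G 1P)
3. 3 prisoners → the dry ground.  (the marsh camp: 6G 0P; the dry ground: 0G 4P)
4. 1 prisoner ← the marsh camp.  (the marsh camp: 6G 1P; the dry ground: 0G 3P)
5. 3 guards → the dry ground.  (the marsh camp: 3G 1P; the dry ground: 3G 3P)
6. 1 prisoner ← the marsh camp.  (the marsh camp: 3G 2P; the dry ground: 3G 2P)
7. 1 guard and 2 prisoners → the dry ground.  (the marsh camp: 2G 0P; the dry ground: 4G 4P)
8. 1 prisoner ← the marsh camp.  (the marsh camp: 2G 1P; the dry ground: 4G 3P)
9. 2 guards and 1 prisoner → the dry ground.  (the marsh camp: 0G 0P; the dry ground: 6G 4P)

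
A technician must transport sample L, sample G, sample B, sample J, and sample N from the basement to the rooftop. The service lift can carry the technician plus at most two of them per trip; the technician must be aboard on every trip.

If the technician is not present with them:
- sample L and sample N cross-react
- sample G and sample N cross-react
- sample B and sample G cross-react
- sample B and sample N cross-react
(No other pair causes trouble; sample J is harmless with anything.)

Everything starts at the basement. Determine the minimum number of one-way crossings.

Counting alone: the technician can take at most 2 across per trip to the rooftop, so moving all 5 needs at least 3 loaded trips out, with a return between consecutive ones — at least 5 crossings.
The safety rule pushes this higher. Following every safe sequence of crossings, the most of the 5 that can be at the rooftop as the service lift arrives there on crossing 5 is 4 — never all 5.
So no plan with fewer than 7 crossings exists, and this one achieves 7:
1. Technician goes to the rooftop with sample G and sample N.
2. Technician goes back to the basement with sample G.
3. Technician goes to the rooftop with sample G and sample L.
4. Technician goes back to the basement with sample N.
5. Technician goes to the rooftop with sample B and sample J.
6. Technician goes back to the basement with sample G.
7. Technician goes to the rooftop with sample G and sample N.

7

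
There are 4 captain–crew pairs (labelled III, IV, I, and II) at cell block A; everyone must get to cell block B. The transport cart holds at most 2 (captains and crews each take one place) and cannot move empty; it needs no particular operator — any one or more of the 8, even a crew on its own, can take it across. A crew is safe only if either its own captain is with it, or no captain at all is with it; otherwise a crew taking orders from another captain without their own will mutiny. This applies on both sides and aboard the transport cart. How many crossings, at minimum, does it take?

Following every safe sequence of crossings from the start, the most of the 8 that can be at cell block B as the transport cart arrives there on crossings 1, 3, 5 is 2, 3, 4 respectively; the best ever achieved is 4 of 8.
From crossing 7 on, no configuration arises that was not already reachable earlier: only 44 distinct safe configurations (who is on which side, and where the transport cart is) can ever be reached, none of them has everyone across, and every continuation just revisits them. So no valid plan exists.

impossible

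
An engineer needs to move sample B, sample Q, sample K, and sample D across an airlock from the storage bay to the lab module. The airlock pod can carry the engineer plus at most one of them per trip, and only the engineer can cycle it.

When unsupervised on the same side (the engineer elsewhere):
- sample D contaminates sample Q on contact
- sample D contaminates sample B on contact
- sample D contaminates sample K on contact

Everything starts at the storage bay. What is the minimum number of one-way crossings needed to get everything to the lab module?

impossible

Following every safe sequence of crossings from the start, the most of the 4 that can be at the lab module as the airlock pod arrives there on crossings 1, 3 is 1, 2 respectively; the best ever achieved is 2 of 4.
From crossing 5 on, no configuration arises that was not already reachable earlier: only 9 distinct safe configurations (who is on which side, and where the airlock pod is) can ever be reached, none of them has everyone across, and every continuation just revisits them. So no valid plan exists.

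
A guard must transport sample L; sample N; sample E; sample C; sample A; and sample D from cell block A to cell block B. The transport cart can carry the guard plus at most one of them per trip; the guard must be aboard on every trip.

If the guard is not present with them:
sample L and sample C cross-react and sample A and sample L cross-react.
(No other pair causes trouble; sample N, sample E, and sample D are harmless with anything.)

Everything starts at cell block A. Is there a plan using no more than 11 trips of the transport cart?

No

Counting alone: the guard can take at most 1 across per trip to cell block B, so moving all 6 needs at least 6 loaded trips out, with a return between consecutive ones — at least 11 crossings.
The safety rule pushes this higher. Following every safe sequence of crossings, the most of the 6 that can be at cell block B as the transport cart arrives there on crossing 11 is 5 — never all 6.
So the move cannot be finished within 11 crossings. (The shortest complete plan takes 13:)
1. Guard goes to cell block B with sample L.  [cell block A: sample A, sample C, sample D, sample E, sample N | cell block B: sample L]
2. Guard goes back to cell block A alone.  [cell block A: sample A, sample C, sample D, sample E, sample N | cell block B: sample L]
3. Guard goes to cell block B with sample N.  [cell block A: sample A, sample C, sample D, sample E | cell block B: sample L, sample N]
4. Guard goes back to cell block A alone.  [cell block A: sample A, sample C, sample D, sample E | cell block B: sample L, sample N]
5. Guard goes to cell block B with sample E.  [cell block A: sample A, sample C, sample D | cell block B: sample E, sample L, sample N]
6. Guard goes back to cell block A alone.  [cell block A: sample A, sample C, sample D | cell block B: sample E, sample L, sample N]
7. Guard goes to cell block B with sample C.  [cell block A: sample A, sample D | cell block B: sample C, sample E, sample L, sample N]
8. Guard goes back to cell block A with sample L.  [cell block A: sample A, sample D, sample L | cell block B: sample C, sample E, sample N]
9. Guard goes to cell block B with sample A.  [cell block A: sample D, sample L | cell block B: sample A, sample C, sample E, sample N]
10. Guard goes back to cell block A alone.  [cell block A: sample D, sample L | cell block B: sample A, sample C, sample E, sample N]
11. Guard goes to cell block B with sample D.  [cell block A: sample L | cell block B: sample A, sample C, sample D, sample E, sample N]
12. Guard goes back to cell block A alone.  [cell block A: sample L | cell block B: sample A, sample C, sample D, sample E, sample N]
13. Guard goes to cell block B with sample L.  [cell block A: — | cell block B: sample A, sample C, sample D, sample E, sample L, sample N]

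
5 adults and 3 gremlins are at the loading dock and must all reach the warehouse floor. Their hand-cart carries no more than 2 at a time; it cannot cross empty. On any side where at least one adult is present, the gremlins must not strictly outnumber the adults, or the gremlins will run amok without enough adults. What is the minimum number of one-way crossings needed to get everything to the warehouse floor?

Counting alone: each trip to the warehouse floor takes at most 2 across and each return brings at least 1 back, so after t trips out (and t−1 returns) at most 2t − (t−1) of the 8 are across; that first reaches 8 at t = 7, so at least 13 crossings are needed.
The plan below uses exactly 13 crossings, so it is optimal:
1. 2 gremlins → the warehouse floor.  (the loading dock: 5A 1G; the warehouse floor: 0A 2G)
2. 1 gremlin ← the loading dock.  (the loading dock: 5A 2G; the warehouse floor: 0A 1G)
3. 2 gremlins → the warehouse floor.  (the loading dock: 5A 0G; the warehouse floor: 0A 3G)
4. 1 gremlin ← the loading dock.  (the loading dock: 5A 1G; the warehouse floor: 0A 2G)
5. 2 adults → the warehouse floor.  (the loading dock: 3A 1G; the warehouse floor: 2A 2G)
6. 1 gremlin ← the loading dock.  (the loading dock: 3A 2G; the warehouse floor: 2A 1G)
7. 1 adult and 1 gremlin → the warehouse floor.  (the loading dock: 2A 1G; the warehouse floor: 3A 2G)
8. 1 gremlin ← the loading dock.  (the loading dock: 2A 2G; the warehouse floor: 3A 1G)
9. 2 gremlins → the warehouse floor.  (the loading dock: 2A 0G; the warehouse floor: 3A 3G)
10. 1 gremlin ← the loading dock.  (the loading dock: 2A 1G; the warehouse floor: 3A 2G)
11. 1 adult and 1 gremlin → the warehouse floor.  (the loading dock: 1A 0G; the warehouse floor: 4A 3G)
12. 1 gremlin ← the loading dock.  (the loading dock: 1A 1G; the warehouse floor: 4A 2G)
13. 1 adult and 1 gremlin → the warehouse floor.  (the loading dock: 0A 0G; the warehouse floor: 5A 3G)

13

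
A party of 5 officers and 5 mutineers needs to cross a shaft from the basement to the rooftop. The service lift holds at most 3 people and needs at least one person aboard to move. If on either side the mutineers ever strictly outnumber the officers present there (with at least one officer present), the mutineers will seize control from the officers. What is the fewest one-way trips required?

11

Counting alone: each trip to the rooftop takes at most 3 across and each return brings at least 1 back, so after t trips out (and t−1 returns) at most 3t − (t−1) of the 10 are across; that first reaches 10 at t = 5, so at least 9 crossings are needed.
The safety rule pushes this higher. Following every safe sequence of crossings, the most of the 10 that can be at the rooftop as the service lift arrives there on crossing 9 is 9 — never all 10.
So no plan with fewer than 11 crossings exists, and this one achieves 11:
1. 2 mutineers → the rooftop.  (the basement: 5O 3M; the rooftop: 0O 2M)
2. 1 mutineer ← the basement.  (the basement: 5O 4M; the rooftop: 0O 1M)
3. 3 mutineers → the rooftop.  (the basement: 5O 1M; the rooftop: 0O 4M)
4. 1 mutineer ← the basement.  (the basement: 5O 2M; the rooftop: 0O 3M)
5. 3 officers → the rooftop.  (the basement: 2O 2M; the rooftop: 3O 3M)
6. 1 officer and 1 mutineer ← the basement.  (the basement: 3O 3M; the rooftop: 2O 2M)
7. 3 officers → the rooftop.  (the basement: 0O 3M; the rooftop: 5O 2M)
8. 1 mutineer ← the basement.  (the basement: 0O 4M; the rooftop: 5O 1M)
9. 2 mutineers → the rooftop.  (the basement: 0O 2M; the rooftop: 5O 3M)
10. 1 mutineer ← the basement.  (the basement: 0O 3M; the rooftop: 5O 2M)
11. 3 mutineers → the rooftop.  (the basement: 0O 0M; the rooftop: 5O 5M)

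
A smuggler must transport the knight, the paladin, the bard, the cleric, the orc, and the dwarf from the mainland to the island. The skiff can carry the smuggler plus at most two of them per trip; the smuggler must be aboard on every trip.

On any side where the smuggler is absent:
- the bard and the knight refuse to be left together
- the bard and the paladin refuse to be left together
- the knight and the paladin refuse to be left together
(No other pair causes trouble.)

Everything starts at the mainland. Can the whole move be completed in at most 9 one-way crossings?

Yes — this plan uses 9 crossings (≤ 9):
1. Smuggler goes to the island with the knight and the paladin.
2. Smuggler goes back to the mainland with the knight.
3. Smuggler goes to the island with the cleric and the knight.
4. Smuggler goes back to the mainland with the knight.
5. Smuggler goes to the island with the knight and the orc.
6. Smuggler goes back to the mainland with the knight.
7. Smuggler goes to the island with the dwarf and the knight.
8. Smuggler goes back to the mainland with the knight.
9. Smuggler goes to the island with the bard and the knight.

Yes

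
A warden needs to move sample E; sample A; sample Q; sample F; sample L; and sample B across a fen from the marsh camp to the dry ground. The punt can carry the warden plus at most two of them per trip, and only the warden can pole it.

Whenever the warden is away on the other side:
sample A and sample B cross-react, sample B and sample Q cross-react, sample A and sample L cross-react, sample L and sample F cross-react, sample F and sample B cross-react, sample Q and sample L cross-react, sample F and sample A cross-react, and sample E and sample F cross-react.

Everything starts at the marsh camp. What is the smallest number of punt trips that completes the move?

Whatever the first load, the items left behind include a forbidden pair without the warden. No opening move is safe, so no plan exists.

impossible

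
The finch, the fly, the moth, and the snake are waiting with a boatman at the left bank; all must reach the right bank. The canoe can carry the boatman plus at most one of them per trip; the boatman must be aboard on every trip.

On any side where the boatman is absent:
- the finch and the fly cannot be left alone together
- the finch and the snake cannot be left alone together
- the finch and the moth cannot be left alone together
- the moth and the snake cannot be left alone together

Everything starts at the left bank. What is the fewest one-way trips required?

Whatever the first load, the items left behind include a forbidden pair without the boatman. No opening move is safe, so no plan exists.

impossible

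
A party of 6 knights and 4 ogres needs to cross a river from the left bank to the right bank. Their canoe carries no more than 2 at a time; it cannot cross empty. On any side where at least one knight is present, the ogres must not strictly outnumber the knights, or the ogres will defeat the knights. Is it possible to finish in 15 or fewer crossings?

Counting alone: each trip to the right bank takes at most 2 across and each return brings at least 1 back, so after t trips out (and t−1 returns) at most 2t − (t−1) of the 10 are across; that first reaches 10 at t = 9, so at least 17 crossings are needed.
Since 15 < 17, 15 crossings cannot be enough. (The shortest complete plan in fact takes 17:)
1. 2 ogres → the right bank.  (the left bank: 6K 2O; the right bank: 0K 2O)
2. 1 ogre ← the left bank.  (the left bank: 6K 3O; the right bank: 0K 1O)
3. 2 ogres → the right bank.  (the left bank: 6K 1O; the right bank: 0K 3O)
4. 1 ogre ← the left bank.  (the left bank: 6K 2O; the right bank: 0K 2O)
5. 2 knights → the right bank.  (the left bank: 4K 2O; the right bank: 2K 2O)
6. 1 ogre ← the left bank.  (the left bank: 4K 3O; the right bank: 2K 1O)
7. 1 knight and 1 ogre → the right bank.  (the left bank: 3K 2O; the right bank: 3K 2O)
8. 1 ogre ← the left bank.  (the left bank: 3K 3O; the right bank: 3K 1O)
9. 2 ogres → the right bank.  (the left bank: 3K 1O; the right bank: 3K 3O)
10. 1 ogre ← the left bank.  (the left bank: 3K 2O; the right bank: 3K 2O)
11. 1 knight and 1 ogre → the right bank.  (the left bank: 2K 1O; the right bank: 4K 3O)
12. 1 ogre ← the left bank.  (the left bank: 2K 2O; the right bank: 4K 2O)
13. 2 ogres → the right bank.  (the left bank: 2K 0O; the right bank: 4K 4O)
14. 1 ogre ← the left bank.  (the left bank: 2K 1O; the right bank: 4K 3O)
15. 1 knight and 1 ogre → the right bank.  (the left bank: 1K 0O; the right bank: 5K 4O)
16. 1 ogre ← the left bank.  (the left bank: 1K 1O; the right bank: 5K 3O)
17. 1 knight and 1 ogre → the right bank.  (the left bank: 0K 0O; the right bank: 6K 4O)

No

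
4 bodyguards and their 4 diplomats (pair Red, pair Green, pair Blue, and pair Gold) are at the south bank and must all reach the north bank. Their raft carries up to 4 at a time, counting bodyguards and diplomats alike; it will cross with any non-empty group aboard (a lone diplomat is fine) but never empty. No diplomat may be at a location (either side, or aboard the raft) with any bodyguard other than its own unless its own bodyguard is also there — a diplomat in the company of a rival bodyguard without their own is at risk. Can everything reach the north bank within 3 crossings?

Counting alone: each trip to the north bank takes at most 4 across and each return brings at least 1 back, so after t trips out (and t−1 returns) at most 4t − (t−1) of the 8 are across; that first reaches 8 at t = 3, so at least 5 crossings are needed.
Since 3 < 5, 3 crossings cannot be enough. (The shortest complete plan in fact takes 5:)
1. bodyguard Red and diplomat Red cross → the north bank.
2. bodyguard Red crosses ← the south bank.
3. bodyguard Blue, bodyguard Gold, bodyguard Green, and bodyguard Red cross → the north bank.
4. diplomat Red crosses ← the south bank.
5. diplomat Blue, diplomat Gold, diplomat Green, and diplomat Red cross → the north bank.

No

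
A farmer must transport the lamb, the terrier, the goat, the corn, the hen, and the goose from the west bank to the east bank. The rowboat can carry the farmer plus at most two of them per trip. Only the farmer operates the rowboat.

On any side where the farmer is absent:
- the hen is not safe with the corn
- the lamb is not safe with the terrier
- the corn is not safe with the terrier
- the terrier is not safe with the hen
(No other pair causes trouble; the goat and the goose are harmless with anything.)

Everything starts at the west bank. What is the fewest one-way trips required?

9

Counting alone: the farmer can take at most 2 across per trip to the east bank, so moving all 6 needs at least 3 loaded trips out, with a return between consecutive ones — at least 5 crossings.
The safety rule pushes this higher. Following every safe sequence of crossings, the most of the 6 that can be at the east bank as the rowboat arrives there on crossings 5, 7 is 4, 5 respectively — never all 6.
So no plan with fewer than 9 crossings exists, and this one achieves 9:
1. Farmer goes to the east bank with the corn and the terrier.  [the west bank: the goat, the goose, the hen, the lamb | the east bank: the corn, the terrier]
2. Farmer goes back to the west bank with the terrier.  [the west bank: the goat, the goose, the hen, the lamb, the terrier | the east bank: the corn]
3. Farmer goes to the east bank with the lamb and the terrier.  [the west bank: the goat, the goose, the hen | the east bank: the corn, the lamb, the terrier]
4. Farmer goes back to the west bank with the terrier.  [the west bank: the goat, the goose, the hen, the terrier | the east bank: the corn, the lamb]
5. Farmer goes to the east bank with the goat and the terrier.  [the west bank: the goose, the hen | the east bank: the corn, the goat, the lamb, the terrier]
6. Farmer goes back to the west bank with the terrier.  [the west bank: the goose, the hen, the terrier | the east bank: the corn, the goat, the lamb]
7. Farmer goes to the east bank with the goose and the terrier.  [the west bank: the hen | the east bank: the corn, the goat, the goose, the lamb, the terrier]
8. Farmer goes back to the west bank with the terrier.  [the west bank: the hen, the terrier | the east bank: the corn, the goat, the goose, the lamb]
9. Farmer goes to the east bank with the hen and the terrier.  [the west bank: — | the east bank: the corn, the goat, the goose, the hen, the lamb, the terrier]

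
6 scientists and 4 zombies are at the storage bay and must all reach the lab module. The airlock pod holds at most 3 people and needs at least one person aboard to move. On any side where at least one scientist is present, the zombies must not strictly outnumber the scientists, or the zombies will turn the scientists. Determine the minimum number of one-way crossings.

Counting alone: each trip to the lab module takes at most 3 across and each return brings at least 1 back, so after t trips out (and t−1 returns) at most 3t − (t−1) of the 10 are across; that first reaches 10 at t = 5, so at least 9 crossings are needed.
The plan below uses exactly 9 crossings, so it is optimal:
1. 2 zombies → the lab module.  (the storage bay: 6S 2Z; the lab module: 0S 2Z)
2. 1 zombie ← the storage bay.  (the storage bay: 6S 3Z; the lab module: 0S 1Z)
3. 3 zombies → the lab module.  (the storage bay: 6S 0Z; the lab module: 0S 4Z)
4. 1 zombie ← the storage bay.  (the storage bay: 6S 1Z; the lab module: 0S 3Z)
5. 3 scientists → the lab module.  (the storage bay: 3S 1Z; the lab module: 3S 3Z)
6. 1 zombie ← the storage bay.  (the storage bay: 3S 2Z; the lab module: 3S 2Z)
7. 1 scientist and 2 zombies → the lab module.  (the storage bay: 2S 0Z; the lab module: 4S 4Z)
8. 1 zombie ← the storage bay.  (the storage bay: 2S 1Z; the lab module: 4S 3Z)
9. 2 scientists and 1 zombie → the lab module.  (the storage bay: 0S 0Z; the lab module: 6S 4Z)

9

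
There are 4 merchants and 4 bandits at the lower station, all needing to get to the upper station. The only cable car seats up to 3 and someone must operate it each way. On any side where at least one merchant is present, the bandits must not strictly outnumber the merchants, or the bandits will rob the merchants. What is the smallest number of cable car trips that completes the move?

9

Counting alone: each trip to the upper station takes at most 3 across and each return brings at least 1 back, so after t trips out (and t−1 returns) at most 3t − (t−1) of the 8 are across; that first reaches 8 at t = 4, so at least 7 crossings are needed.
The safety rule pushes this higher. Following every safe sequence of crossings, the most of the 8 that can be at the upper station as the cable car arrives there on crossing 7 is 7 — never all 8.
So no plan with fewer than 9 crossings exists, and this one achieves 9:
1. 2 bandits → the upper station.  (the lower station: 4M 2B; the upper station: 0M 2B)
2. 1 bandit ← the lower station.  (the lower station: 4M 3B; the upper station: 0M 1B)
3. 3 bandits → the upper station.  (the lower station: 4M 0B; the upper station: 0M 4B)
4. 1 bandit ← the lower station.  (the lower station: 4M 1B; the upper station: 0M 3B)
5. 3 merchants → the upper station.  (the lower station: 1M 1B; the upper station: 3M 3B)
6. 1 merchant and 1 bandit ← the lower station.  (the lower station: 2M 2B; the upper station: 2M 2B)
7. 2 merchants → the upper station.  (the lower station: 0M 2B; the upper station: 4M 2B)
8. 1 bandit ← the lower station.  (the lower station: 0M 3B; the upper station: 4M 1B)
9. 3 bandits → the upper station.  (the lower station: 0M 0B; the upper station: 4M 4B)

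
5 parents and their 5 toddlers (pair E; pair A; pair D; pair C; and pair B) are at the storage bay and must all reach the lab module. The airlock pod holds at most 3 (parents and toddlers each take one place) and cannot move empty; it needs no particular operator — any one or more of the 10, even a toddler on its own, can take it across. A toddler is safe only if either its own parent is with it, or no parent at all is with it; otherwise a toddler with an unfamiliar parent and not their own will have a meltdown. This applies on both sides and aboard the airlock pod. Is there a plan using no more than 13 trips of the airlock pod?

Yes — this plan uses 11 crossings (≤ 13):
1. parent E and toddler E cross → the lab module.
2. parent E crosses ← the storage bay.
3. toddler A, toddler C, and toddler D cross → the lab module.
4. toddler E crosses ← the storage bay.
5. parent A, parent C, and parent D cross → the lab module.
6. parent A and toddler A cross ← the storage bay.
7. parent A, parent B, and parent E cross → the lab module.
8. toddler D crosses ← the storage bay.
9. toddler A and toddler E cross → the lab module.
10. toddler E crosses ← the storage bay.
11. toddler B, toddler D, and toddler E cross → the lab module.

Yes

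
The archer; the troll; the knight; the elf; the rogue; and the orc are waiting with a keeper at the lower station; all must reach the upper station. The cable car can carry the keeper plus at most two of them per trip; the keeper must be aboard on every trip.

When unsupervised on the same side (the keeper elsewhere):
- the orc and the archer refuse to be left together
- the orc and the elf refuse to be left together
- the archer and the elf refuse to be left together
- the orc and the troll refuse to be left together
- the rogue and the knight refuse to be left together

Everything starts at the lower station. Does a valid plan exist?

Whatever the first load, the items left behind include a forbidden pair without the keeper. No opening move is safe, so no plan exists.

No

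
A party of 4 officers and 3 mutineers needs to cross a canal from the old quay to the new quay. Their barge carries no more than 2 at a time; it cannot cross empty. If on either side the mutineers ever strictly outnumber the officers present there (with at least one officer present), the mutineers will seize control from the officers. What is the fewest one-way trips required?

11

Counting alone: each trip to the new quay takes at most 2 across and each return brings at least 1 back, so after t trips out (and t−1 returns) at most 2t − (t−1) of the 7 are across; that first reaches 7 at t = 6, so at least 11 crossings are needed.
The plan below uses exactly 11 crossings, so it is optimal:
1. 2 mutineers → the new quay.  (the old quay: 4O 1M; the new quay: 0O 2M)
2. 1 mutineer ← the old quay.  (the old quay: 4O 2M; the new quay: 0O 1M)
3. 2 mutineers → the new quay.  (the old quay: 4O 0M; the new quay: 0O 3M)
4. 1 mutineer ← the old quay.  (the old quay: 4O 1M; the new quay: 0O 2M)
5. 2 officers → the new quay.  (the old quay: 2O 1M; the new quay: 2O 2M)
6. 1 mutineer ← the old quay.  (the old quay: 2O 2M; the new quay: 2O 1M)
7. 1 officer and 1 mutineer → the new quay.  (the old quay: 1O 1M; the new quay: 3O 2M)
8. 1 officer ← the old quay.  (the old quay: 2O 1M; the new quay: 2O 2M)
9. 1 officer and 1 mutineer → the new quay.  (the old quay: 1O 0M; the new quay: 3O 3M)
10. 1 mutineer ← the old quay.  (the old quay: 1O 1M; the new quay: 3O 2M)
11. 1 officer and 1 mutineer → the new quay.  (the old quay: 0O 0M; the new quay: 4O 3M)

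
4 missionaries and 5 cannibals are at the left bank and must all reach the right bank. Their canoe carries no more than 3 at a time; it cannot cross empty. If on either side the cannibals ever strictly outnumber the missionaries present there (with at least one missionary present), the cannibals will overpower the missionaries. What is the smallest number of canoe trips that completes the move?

impossible

The cannibals already outnumber the missionaries at the left bank before anyone moves, so the starting position itself is disallowed.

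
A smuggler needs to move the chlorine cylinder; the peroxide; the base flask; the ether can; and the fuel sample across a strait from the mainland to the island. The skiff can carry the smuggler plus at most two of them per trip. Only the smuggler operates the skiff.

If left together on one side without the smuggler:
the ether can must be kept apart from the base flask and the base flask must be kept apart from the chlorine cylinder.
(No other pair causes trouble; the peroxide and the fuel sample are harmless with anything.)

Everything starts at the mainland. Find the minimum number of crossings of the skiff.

Counting alone: the smuggler can take at most 2 across per trip to the island, so moving all 5 needs at least 3 loaded trips out, with a return between consecutive ones — at least 5 crossings.
The plan below uses exactly 5 crossings, so it is optimal:
1. Smuggler goes to the island with the base flask.
2. Smuggler goes back to the mainland alone.
3. Smuggler goes to the island with the fuel sample and the peroxide.
4. Smuggler goes back to the mainland alone.
5. Smuggler goes to the island with the chlorine cylinder and the ether can.

5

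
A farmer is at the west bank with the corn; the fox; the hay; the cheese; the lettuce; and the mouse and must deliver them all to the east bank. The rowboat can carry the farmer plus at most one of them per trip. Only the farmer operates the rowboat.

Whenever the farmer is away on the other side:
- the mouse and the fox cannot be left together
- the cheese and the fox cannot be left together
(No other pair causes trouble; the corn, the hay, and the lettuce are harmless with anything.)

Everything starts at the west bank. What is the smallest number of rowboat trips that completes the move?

Counting alone: the farmer can take at most 1 across per trip to the east bank, so moving all 6 needs at least 6 loaded trips out, with a return between consecutive ones — at least 11 crossings.
The safety rule pushes this higher. Following every safe sequence of crossings, the most of the 6 that can be at the east bank as the rowboat arrives there on crossing 11 is 5 — never all 6.
So no plan with fewer than 13 crossings exists, and this one achieves 13:
1. Farmer goes to the east bank with the fox.  [the west bank: the cheese, the corn, the hay, the lettuce, the mouse | the east bank: the fox]
2. Farmer goes back to the west bank alone.  [the west bank: the cheese, the corn, the hay, the lettuce, the mouse | the east bank: the fox]
3. Farmer goes to the east bank with the corn.  [the west bank: the cheese, the hay, the lettuce, the mouse | the east bank: the corn, the fox]
4. Farmer goes back to the west bank alone.  [the west bank: the cheese, the hay, the lettuce, the mouse | the east bank: the corn, the fox]
5. Farmer goes to the east bank with the hay.  [the west bank: the cheese, the lettuce, the mouse | the east bank: the corn, the fox, the hay]
6. Farmer goes back to the west bank alone.  [the west bank: the cheese, the lettuce, the mouse | the east bank: the corn, the fox, the hay]
7. Farmer goes to the east bank with the cheese.  [the west bank: the lettuce, the mouse | the east bank: the cheese, the corn, the fox, the hay]
8. Farmer goes back to the west bank with the fox.  [the west bank: the fox, the lettuce, the mouse | the east bank: the cheese, the corn, the hay]
9. Farmer goes to the east bank with the mouse.  [the west bank: the fox, the lettuce | the east bank: the cheese, the corn, the hay, the mouse]
10. Farmer goes back to the west bank alone.  [the west bank: the fox, the lettuce | the east bank: the cheese, the corn, the hay, the mouse]
11. Farmer goes to the east bank with the lettuce.  [the west bank: the fox | the east bank: the cheese, the corn, the hay, the lettuce, the mouse]
12. Farmer goes back to the west bank alone.  [the west bank: the fox | the east bank: the cheese, the corn, the hay, the lettuce, the mouse]
13. Farmer goes to the east bank with the fox.  [the west bank: — | the east bank: the cheese, the corn, the fox, the hay, the lettuce, the mouse]

13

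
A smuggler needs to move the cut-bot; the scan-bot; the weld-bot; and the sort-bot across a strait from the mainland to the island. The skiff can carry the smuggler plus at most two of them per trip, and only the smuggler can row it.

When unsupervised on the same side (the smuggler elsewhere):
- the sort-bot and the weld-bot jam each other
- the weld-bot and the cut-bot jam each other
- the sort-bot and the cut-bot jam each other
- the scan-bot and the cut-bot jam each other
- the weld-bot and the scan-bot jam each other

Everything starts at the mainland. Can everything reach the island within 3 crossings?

No

Counting alone: the smuggler can take at most 2 across per trip to the island, so moving all 4 needs at least 2 loaded trips out, with a return between consecutive ones — at least 3 crossings.
The safety rule pushes this higher. Following every safe sequence of crossings, the most of the 4 that can be at the island as the skiff arrives there on crossing 3 is 3 — never all 4.
So the move cannot be finished within 3 crossings. (The shortest complete plan takes 5:)
1. Smuggler goes to the island with the cut-bot and the weld-bot.
2. Smuggler goes back to the mainland with the cut-bot.
3. Smuggler goes to the island with the scan-bot and the sort-bot.
4. Smuggler goes back to the mainland with the weld-bot.
5. Smuggler goes to the island with the cut-bot and the weld-bot.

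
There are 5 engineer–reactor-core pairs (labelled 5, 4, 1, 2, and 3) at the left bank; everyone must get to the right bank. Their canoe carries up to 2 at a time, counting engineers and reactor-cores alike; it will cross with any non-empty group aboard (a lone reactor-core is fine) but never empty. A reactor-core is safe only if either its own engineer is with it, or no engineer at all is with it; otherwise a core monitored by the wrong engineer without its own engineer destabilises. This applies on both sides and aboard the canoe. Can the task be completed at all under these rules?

No

Following every safe sequence of crossings from the start, the most of the 10 that can be at the right bank as the canoe arrives there on crossings 1, 3, 5, 7 is 2, 3, 4, 5 respectively; the best ever achieved is 5 of 10.
From crossing 9 on, no configuration arises that was not already reachable earlier: only 82 distinct safe configurations (who is on which side, and where the canoe is) can ever be reached, none of them has everyone across, and every continuation just revisits them. So no valid plan exists.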